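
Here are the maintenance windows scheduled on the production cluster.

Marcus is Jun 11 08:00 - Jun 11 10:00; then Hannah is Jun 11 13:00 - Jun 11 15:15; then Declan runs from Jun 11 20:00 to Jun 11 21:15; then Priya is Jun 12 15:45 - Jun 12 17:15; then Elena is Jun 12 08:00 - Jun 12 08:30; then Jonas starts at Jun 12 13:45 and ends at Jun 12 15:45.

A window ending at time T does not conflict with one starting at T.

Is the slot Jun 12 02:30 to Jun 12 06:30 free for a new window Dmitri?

Yes — the slot is free

Marcus: ends Jun 11 10:00 at or before Dmitri starts Jun 12 02:30 → clear.
Hannah: ends Jun 11 15:15 at or before Dmitri starts Jun 12 02:30 → clear.
Declan: ends Jun 11 21:15 at or before Dmitri starts Jun 12 02:30 → clear.
Elena: starts Jun 12 08:00 at or after Dmitri ends Jun 12 06:30 → clear.
Jonas: starts Jun 12 13:45 at or after Dmitri ends Jun 12 06:30 → clear.
Priya: starts Jun 12 15:45 at or after Dmitri ends Jun 12 06:30 → clear.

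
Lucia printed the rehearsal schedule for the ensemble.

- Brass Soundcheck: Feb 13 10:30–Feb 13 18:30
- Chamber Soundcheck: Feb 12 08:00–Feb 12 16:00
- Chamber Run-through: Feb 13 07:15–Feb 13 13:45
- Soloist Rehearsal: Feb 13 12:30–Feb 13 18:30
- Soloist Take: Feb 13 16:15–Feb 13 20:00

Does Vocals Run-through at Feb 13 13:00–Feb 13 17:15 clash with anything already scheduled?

Chamber Soundcheck: ends Feb 12 16:00 at or before Vocals Run-through starts Feb 13 13:00 → clear.
Chamber Run-through: starts Feb 13 07:15 before Vocals Run-through ends Feb 13 17:15, and ends Feb 13 13:45 after Vocals Run-through starts Feb 13 13:00 → overlap.
Brass Soundcheck: starts Feb 13 10:30 before Vocals Run-through ends Feb 13 17:15, and ends Feb 13 18:30 after Vocals Run-through starts Feb 13 13:00 → overlap.
Soloist Rehearsal: starts Feb 13 12:30 before Vocals Run-through ends Feb 13 17:15, and ends Feb 13 18:30 after Vocals Run-through starts Feb 13 13:00 → overlap.
Soloist Take: starts Feb 13 16:15 before Vocals Run-through ends Feb 13 17:15, and ends Feb 13 20:00 after Vocals Run-through starts Feb 13 13:00 → overlap.
Vocals Run-through overlaps Chamber Run-through, Soloist Rehearsal, Brass Soundcheck, Soloist Take.

Yes — it overlaps Brass Soundcheck, Chamber Run-through, Soloist Rehearsal, Soloist Take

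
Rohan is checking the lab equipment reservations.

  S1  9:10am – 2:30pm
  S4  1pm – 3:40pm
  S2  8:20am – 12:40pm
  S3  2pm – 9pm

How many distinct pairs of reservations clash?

4

Sorted by start: S2, S1, S4, S3.
S1 starts before S2 ends → S2 and S1 overlap.
S4 starts after S2 ends, so nothing later overlaps S2 either.
S4 starts before S1 ends → S1 and S4 overlap.
S3 starts before S1 ends → S1 and S3 overlap.
S3 starts before S4 ends → S4 and S3 overlap.
Overlapping pairs: S1 & S2, S1 & S3, S1 & S4, S3 & S4 — 4 in total.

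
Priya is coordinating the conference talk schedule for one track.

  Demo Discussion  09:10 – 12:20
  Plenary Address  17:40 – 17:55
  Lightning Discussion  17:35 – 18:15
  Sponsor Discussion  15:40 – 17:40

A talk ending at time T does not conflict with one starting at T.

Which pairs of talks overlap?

Sorted by start: Demo Discussion, Sponsor Discussion, Lightning Discussion, Plenary Address.
Sponsor Discussion starts after Demo Discussion ends — done with Demo Discussion.
Lightning Discussion starts before Sponsor Discussion ends → Sponsor Discussion and Lightning Discussion overlap.
Plenary Address starts exactly when Sponsor Discussion ends (back-to-back, no overlap).
Plenary Address starts before Lightning Discussion ends → Lightning Discussion and Plenary Address overlap.

Lightning Discussion & Plenary Address, Lightning Discussion & Sponsor Discussion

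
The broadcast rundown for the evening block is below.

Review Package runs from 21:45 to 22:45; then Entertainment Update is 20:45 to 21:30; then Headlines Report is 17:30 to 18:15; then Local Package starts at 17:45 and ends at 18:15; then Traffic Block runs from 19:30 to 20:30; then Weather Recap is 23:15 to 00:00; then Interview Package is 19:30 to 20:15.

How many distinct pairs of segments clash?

2

Sorted by start: Headlines Report, Local Package, Interview Package, Traffic Block, Entertainment Update, Review Package, Weather Recap.
Local Package starts before Headlines Report ends → Headlines Report and Local Package overlap.
Interview Package starts after Headlines Report ends, so nothing later overlaps Headlines Report either.
Interview Package starts after Local Package ends, so nothing later overlaps Local Package either.
Traffic Block starts before Interview Package ends → Interview Package and Traffic Block overlap.
Entertainment Update starts after Interview Package ends, so nothing later overlaps Interview Package either.
Entertainment Update starts after Traffic Block ends, so nothing later overlaps Traffic Block either.
Review Package starts after Entertainment Update ends, so nothing later overlaps Entertainment Update either.
Weather Recap starts after Review Package ends.
Overlapping pairs: Headlines Report & Local Package, Interview Package & Traffic Block — 2 in total.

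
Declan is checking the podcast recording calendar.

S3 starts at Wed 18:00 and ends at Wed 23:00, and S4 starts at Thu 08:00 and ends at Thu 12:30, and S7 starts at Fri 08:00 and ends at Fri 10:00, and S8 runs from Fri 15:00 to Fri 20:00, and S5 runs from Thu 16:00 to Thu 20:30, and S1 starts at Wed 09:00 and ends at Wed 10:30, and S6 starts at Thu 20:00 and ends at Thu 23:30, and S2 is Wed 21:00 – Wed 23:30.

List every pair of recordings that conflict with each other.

Sorted by start: S1, S3, S2, S4, S5, S6, S7, S8.
S3 starts after S1 ends — done with S1.
S2 starts before S3 ends → S3 and S2 overlap.
S4 starts after S3 ends — done with S3.
S4 starts after S2 ends — done with S2.
S5 starts after S4 ends — done with S4.
S6 starts before S5 ends → S5 and S6 overlap.
S7 starts after S5 ends — done with S5.
S7 starts after S6 ends — done with S6.
S8 starts after S7 ends.

S2 & S3, S5 & S6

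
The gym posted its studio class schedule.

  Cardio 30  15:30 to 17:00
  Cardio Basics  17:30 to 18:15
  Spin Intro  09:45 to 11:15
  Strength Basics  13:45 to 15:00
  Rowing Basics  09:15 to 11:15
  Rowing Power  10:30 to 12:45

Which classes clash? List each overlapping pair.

Two intervals overlap when each starts before the other ends.
Sorted by start: Rowing Basics, Spin Intro, Rowing Power, Strength Basics, Cardio 30, Cardio Basics.
Spin Intro starts before Rowing Basics ends → Rowing Basics and Spin Intro overlap.
Rowing Power starts before Rowing Basics ends → Rowing Basics and Rowing Power overlap.
Strength Basics starts after Rowing Basics ends; Rowing Basics is clear from here.
Rowing Power starts before Spin Intro ends → Spin Intro and Rowing Power overlap.
Strength Basics starts after Spin Intro ends; Spin Intro is clear from here.
Strength Basics starts after Rowing Power ends; Rowing Power is clear from here.
Cardio 30 starts after Strength Basics ends; Strength Basics is clear from here.
Cardio Basics starts after Cardio 30 ends.

Rowing Basics & Rowing Power, Rowing Basics & Spin Intro, Rowing Power & Spin Intro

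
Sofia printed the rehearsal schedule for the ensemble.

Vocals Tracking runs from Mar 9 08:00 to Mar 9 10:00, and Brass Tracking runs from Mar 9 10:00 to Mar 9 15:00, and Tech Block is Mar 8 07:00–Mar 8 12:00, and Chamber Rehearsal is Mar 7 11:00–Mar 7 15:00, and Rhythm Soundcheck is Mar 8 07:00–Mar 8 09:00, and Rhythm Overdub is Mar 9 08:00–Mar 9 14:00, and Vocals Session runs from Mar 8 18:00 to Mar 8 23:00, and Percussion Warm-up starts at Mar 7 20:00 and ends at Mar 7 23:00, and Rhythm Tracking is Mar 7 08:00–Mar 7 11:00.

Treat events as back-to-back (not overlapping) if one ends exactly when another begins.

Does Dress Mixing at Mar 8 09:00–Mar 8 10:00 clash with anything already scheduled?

Yes — it overlaps Tech Block

Rhythm Tracking: ends Mar 7 11:00 at or before Dress Mixing starts Mar 8 09:00 → clear.
Chamber Rehearsal: ends Mar 7 15:00 at or before Dress Mixing starts Mar 8 09:00 → clear.
Percussion Warm-up: ends Mar 7 23:00 at or before Dress Mixing starts Mar 8 09:00 → clear.
Tech Block: starts Mar 8 07:00 before Dress Mixing ends Mar 8 10:00, and ends Mar 8 12:00 after Dress Mixing starts Mar 8 09:00 → overlap.
Rhythm Soundcheck: ends Mar 8 09:00 at or before Dress Mixing starts Mar 8 09:00 → clear.
Vocals Session: starts Mar 8 18:00 at or after Dress Mixing ends Mar 8 10:00 → clear.
Rhythm Overdub: starts Mar 9 08:00 at or after Dress Mixing ends Mar 8 10:00 → clear.
Vocals Tracking: starts Mar 9 08:00 at or after Dress Mixing ends Mar 8 10:00 → clear.
Brass Tracking: starts Mar 9 10:00 at or after Dress Mixing ends Mar 8 10:00 → clear.
Dress Mixing overlaps Tech Block.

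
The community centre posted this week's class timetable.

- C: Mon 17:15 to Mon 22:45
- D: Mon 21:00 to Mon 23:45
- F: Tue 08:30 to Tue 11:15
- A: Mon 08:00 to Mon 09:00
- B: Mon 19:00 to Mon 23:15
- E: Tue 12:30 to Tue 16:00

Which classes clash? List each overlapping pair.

Sorted by start: A, C, B, D, F, E.
C starts after A ends; A is clear from here.
B starts before C ends → C and B overlap.
D starts before C ends → C and D overlap.
F starts after C ends; C is clear from here.
D starts before B ends → B and D overlap.
F starts after B ends; B is clear from here.
F starts after D ends; D is clear from here.
E starts after F ends.

B & C, B & D, C & D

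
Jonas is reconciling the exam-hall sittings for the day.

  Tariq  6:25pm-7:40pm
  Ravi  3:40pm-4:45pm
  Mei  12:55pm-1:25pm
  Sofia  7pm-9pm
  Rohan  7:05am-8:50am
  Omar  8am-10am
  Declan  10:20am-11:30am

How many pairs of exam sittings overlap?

2

Sorted by start: Rohan, Omar, Declan, Mei, Ravi, Tariq, Sofia.
Omar starts before Rohan ends → Rohan and Omar overlap.
Declan starts after Rohan ends; Rohan is clear from here.
Declan starts after Omar ends; Omar is clear from here.
Mei starts after Declan ends; Declan is clear from here.
Ravi starts after Mei ends; Mei is clear from here.
Tariq starts after Ravi ends; Ravi is clear from here.
Sofia starts before Tariq ends → Tariq and Sofia overlap.
Overlapping pairs: Omar & Rohan, Sofia & Tariq — 2 in total.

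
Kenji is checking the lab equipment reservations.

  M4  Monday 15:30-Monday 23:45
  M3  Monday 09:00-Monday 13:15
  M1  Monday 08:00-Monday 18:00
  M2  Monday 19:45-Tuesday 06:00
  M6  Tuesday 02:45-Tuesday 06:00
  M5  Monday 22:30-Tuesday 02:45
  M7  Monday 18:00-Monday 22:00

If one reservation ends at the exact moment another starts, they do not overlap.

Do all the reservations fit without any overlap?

No

Sorted by start: M1, M3, M4, M7, M2, M5, M6.
M3 starts before M1 ends → M1 and M3 overlap.
That's a conflict, so the schedule is not conflict-free.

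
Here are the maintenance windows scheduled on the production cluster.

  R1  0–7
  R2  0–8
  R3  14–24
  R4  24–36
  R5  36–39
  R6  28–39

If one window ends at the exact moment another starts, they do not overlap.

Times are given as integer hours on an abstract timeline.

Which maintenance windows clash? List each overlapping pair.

R1 & R2, R4 & R6, R5 & R6

Check each pair: they overlap iff neither finishes before the other starts.
Sorted by start: R1, R2, R3, R4, R6, R5.
R2 starts before R1 ends → R1 and R2 overlap.
R3 starts after R1 ends; R1 is clear from here.
R3 starts after R2 ends; R2 is clear from here.
R4 starts exactly when R3 ends (back-to-back, no overlap); R3 is clear from here.
R6 starts before R4 ends → R4 and R6 overlap.
R5 starts exactly when R4 ends (back-to-back, no overlap).
R5 starts before R6 ends → R6 and R5 overlap.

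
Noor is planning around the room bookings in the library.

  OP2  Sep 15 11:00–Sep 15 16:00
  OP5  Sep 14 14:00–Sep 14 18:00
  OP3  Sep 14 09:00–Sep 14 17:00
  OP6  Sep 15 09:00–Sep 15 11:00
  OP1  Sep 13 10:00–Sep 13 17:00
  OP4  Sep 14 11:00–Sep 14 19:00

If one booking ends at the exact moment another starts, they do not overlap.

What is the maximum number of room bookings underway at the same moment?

3

Sweep the timeline, counting +1 at each start and −1 at each end (ends before starts at a tie):
Sep 13 10:00 start OP1 → 1
Sep 13 17:00 end OP1 → 0
Sep 14 09:00 start OP3 → 1
Sep 14 11:00 start OP4 → 2
Sep 14 14:00 start OP5 → 3
Sep 14 17:00 end OP3 → 2
Sep 14 18:00 end OP5 → 1
Sep 14 19:00 end OP4 → 0
Sep 15 09:00 start OP6 → 1
Sep 15 11:00 end OP6 → 0
Sep 15 11:00 start OP2 → 1
Sep 15 16:00 end OP2 → 0
Peak is 3, at Sep 14 14:00 (OP3, OP4, OP5).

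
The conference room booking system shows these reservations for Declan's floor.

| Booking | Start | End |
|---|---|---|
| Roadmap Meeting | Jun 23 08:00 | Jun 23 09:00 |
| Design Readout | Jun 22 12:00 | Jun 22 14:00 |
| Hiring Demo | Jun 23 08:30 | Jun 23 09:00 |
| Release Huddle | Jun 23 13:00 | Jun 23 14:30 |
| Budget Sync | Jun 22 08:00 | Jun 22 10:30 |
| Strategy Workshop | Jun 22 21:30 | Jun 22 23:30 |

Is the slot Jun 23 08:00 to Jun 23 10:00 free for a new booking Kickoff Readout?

Budget Sync: ends Jun 22 10:30 at or before Kickoff Readout starts Jun 23 08:00 → clear.
Design Readout: ends Jun 22 14:00 at or before Kickoff Readout starts Jun 23 08:00 → clear.
Strategy Workshop: ends Jun 22 23:30 at or before Kickoff Readout starts Jun 23 08:00 → clear.
Roadmap Meeting: starts Jun 23 08:00 before Kickoff Readout ends Jun 23 10:00, and ends Jun 23 09:00 after Kickoff Readout starts Jun 23 08:00 → overlap.
Hiring Demo: starts Jun 23 08:30 before Kickoff Readout ends Jun 23 10:00, and ends Jun 23 09:00 after Kickoff Readout starts Jun 23 08:00 → overlap.
Release Huddle: starts Jun 23 13:00 at or after Kickoff Readout ends Jun 23 10:00 → clear.
Kickoff Readout overlaps Roadmap Meeting, Hiring Demo.

No — it overlaps Hiring Demo, Roadmap Meeting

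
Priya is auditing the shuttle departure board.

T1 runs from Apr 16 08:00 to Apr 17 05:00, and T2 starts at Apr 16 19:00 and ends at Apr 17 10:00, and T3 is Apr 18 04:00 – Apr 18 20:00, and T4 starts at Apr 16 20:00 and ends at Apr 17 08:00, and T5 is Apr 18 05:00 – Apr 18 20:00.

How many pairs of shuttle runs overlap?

4

Sorted by start: T1, T2, T4, T3, T5.
T2 starts before T1 ends → T1 and T2 overlap.
T4 starts before T1 ends → T1 and T4 overlap.
T3 starts after T1 ends, so T1 has no further overlaps.
T4 starts before T2 ends → T2 and T4 overlap.
T3 starts after T2 ends, so T2 has no further overlaps.
T3 starts after T4 ends, so T4 has no further overlaps.
T5 starts before T3 ends → T3 and T5 overlap.
Overlapping pairs: T1 & T2, T1 & T4, T2 & T4, T3 & T5 — 4 in total.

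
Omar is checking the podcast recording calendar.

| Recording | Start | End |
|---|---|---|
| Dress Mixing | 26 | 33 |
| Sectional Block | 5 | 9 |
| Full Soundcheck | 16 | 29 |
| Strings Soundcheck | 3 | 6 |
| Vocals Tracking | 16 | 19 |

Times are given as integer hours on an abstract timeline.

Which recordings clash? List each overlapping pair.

Dress Mixing & Full Soundcheck, Full Soundcheck & Vocals Tracking, Sectional Block & Strings Soundcheck

Two intervals overlap when each starts before the other ends.
Sorted by start: Strings Soundcheck, Sectional Block, Vocals Tracking, Full Soundcheck, Dress Mixing.
Sectional Block starts before Strings Soundcheck ends → Strings Soundcheck and Sectional Block overlap.
Vocals Tracking starts after Strings Soundcheck ends, so Strings Soundcheck has no further overlaps.
Vocals Tracking starts after Sectional Block ends, so Sectional Block has no further overlaps.
Full Soundcheck starts before Vocals Tracking ends → Vocals Tracking and Full Soundcheck overlap.
Dress Mixing starts after Vocals Tracking ends.
Dress Mixing starts before Full Soundcheck ends → Full Soundcheck and Dress Mixing overlap.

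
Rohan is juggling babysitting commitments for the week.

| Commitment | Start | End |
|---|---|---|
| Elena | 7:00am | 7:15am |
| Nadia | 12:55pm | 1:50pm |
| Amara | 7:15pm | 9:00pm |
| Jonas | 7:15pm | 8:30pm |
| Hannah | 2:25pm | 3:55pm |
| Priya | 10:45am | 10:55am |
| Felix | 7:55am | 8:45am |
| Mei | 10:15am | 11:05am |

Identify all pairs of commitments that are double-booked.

Sorted by start: Elena, Felix, Mei, Priya, Nadia, Hannah, Jonas, Amara.
Felix starts after Elena ends; Elena is clear from here.
Mei starts after Felix ends; Felix is clear from here.
Priya starts before Mei ends → Mei and Priya overlap.
Nadia starts after Mei ends; Mei is clear from here.
Nadia starts after Priya ends; Priya is clear from here.
Hannah starts after Nadia ends; Nadia is clear from here.
Jonas starts after Hannah ends; Hannah is clear from here.
Amara starts before Jonas ends → Jonas and Amara overlap.

Amara & Jonas, Mei & Priya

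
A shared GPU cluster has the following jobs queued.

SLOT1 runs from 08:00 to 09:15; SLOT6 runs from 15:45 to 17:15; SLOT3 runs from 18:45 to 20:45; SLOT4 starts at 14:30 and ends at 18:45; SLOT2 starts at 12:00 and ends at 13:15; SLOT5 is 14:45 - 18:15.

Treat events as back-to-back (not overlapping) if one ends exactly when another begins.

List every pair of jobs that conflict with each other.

Sorted by start: SLOT1, SLOT2, SLOT4, SLOT5, SLOT6, SLOT3.
SLOT2 starts after SLOT1 ends, so nothing later overlaps SLOT1 either.
SLOT4 starts after SLOT2 ends, so nothing later overlaps SLOT2 either.
SLOT5 starts before SLOT4 ends → SLOT4 and SLOT5 overlap.
SLOT6 starts before SLOT4 ends → SLOT4 and SLOT6 overlap.
SLOT3 starts exactly when SLOT4 ends (back-to-back, no overlap).
SLOT6 starts before SLOT5 ends → SLOT5 and SLOT6 overlap.
SLOT3 starts after SLOT5 ends.
SLOT3 starts after SLOT6 ends.

SLOT4 & SLOT5, SLOT4 & SLOT6, SLOT5 & SLOT6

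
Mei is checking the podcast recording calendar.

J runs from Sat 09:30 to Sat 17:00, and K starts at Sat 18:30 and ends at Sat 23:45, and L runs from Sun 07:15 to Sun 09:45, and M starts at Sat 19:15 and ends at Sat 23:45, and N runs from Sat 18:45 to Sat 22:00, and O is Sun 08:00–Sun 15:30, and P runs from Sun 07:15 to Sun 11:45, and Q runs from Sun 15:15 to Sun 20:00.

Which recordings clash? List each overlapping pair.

Check each pair: they overlap iff neither finishes before the other starts.
Sorted by start: J, K, N, M, L, P, O, Q.
K starts after J ends; J is clear from here.
N starts before K ends → K and N overlap.
M starts before K ends → K and M overlap.
L starts after K ends; K is clear from here.
M starts before N ends → N and M overlap.
L starts after N ends; N is clear from here.
L starts after M ends; M is clear from here.
P starts before L ends → L and P overlap.
O starts before L ends → L and O overlap.
Q starts after L ends.
O starts before P ends → P and O overlap.
Q starts after P ends.
Q starts before O ends → O and Q overlap.

K & M, K & N, L & O, L & P, M & N, O & P, O & Q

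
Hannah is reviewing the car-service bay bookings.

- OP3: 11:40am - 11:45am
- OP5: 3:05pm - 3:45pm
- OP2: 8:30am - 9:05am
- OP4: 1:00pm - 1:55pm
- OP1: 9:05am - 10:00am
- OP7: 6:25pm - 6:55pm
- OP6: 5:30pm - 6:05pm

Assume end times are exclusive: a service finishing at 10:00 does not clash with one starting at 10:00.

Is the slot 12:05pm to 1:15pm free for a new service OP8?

OP2: ends 9:05am at or before OP8 starts 12:05pm → clear.
OP1: ends 10:00am at or before OP8 starts 12:05pm → clear.
OP3: ends 11:45am at or before OP8 starts 12:05pm → clear.
OP4: starts 1:00pm before OP8 ends 1:15pm, and ends 1:55pm after OP8 starts 12:05pm → overlap.
OP5: starts 3:05pm at or after OP8 ends 1:15pm → clear.
OP6: starts 5:30pm at or after OP8 ends 1:15pm → clear.
OP7: starts 6:25pm at or after OP8 ends 1:15pm → clear.
OP8 overlaps OP4.

No — it overlaps OP4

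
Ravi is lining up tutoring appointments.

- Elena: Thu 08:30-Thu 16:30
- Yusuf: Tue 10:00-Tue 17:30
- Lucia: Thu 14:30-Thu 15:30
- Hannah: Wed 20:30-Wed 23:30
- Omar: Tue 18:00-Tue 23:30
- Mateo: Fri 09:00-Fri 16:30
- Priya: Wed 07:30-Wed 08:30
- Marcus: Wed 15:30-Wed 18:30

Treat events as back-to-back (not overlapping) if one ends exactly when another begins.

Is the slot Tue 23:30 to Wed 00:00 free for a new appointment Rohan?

Yes — the slot is free

Yusuf: ends Tue 17:30 at or before Rohan starts Tue 23:30 → clear.
Omar: ends Tue 23:30 at or before Rohan starts Tue 23:30 → clear.
Priya: starts Wed 07:30 at or after Rohan ends Wed 00:00 → clear.
Marcus: starts Wed 15:30 at or after Rohan ends Wed 00:00 → clear.
Hannah: starts Wed 20:30 at or after Rohan ends Wed 00:00 → clear.
Elena: starts Thu 08:30 at or after Rohan ends Wed 00:00 → clear.
Lucia: starts Thu 14:30 at or after Rohan ends Wed 00:00 → clear.
Mateo: starts Fri 09:00 at or after Rohan ends Wed 00:00 → clear.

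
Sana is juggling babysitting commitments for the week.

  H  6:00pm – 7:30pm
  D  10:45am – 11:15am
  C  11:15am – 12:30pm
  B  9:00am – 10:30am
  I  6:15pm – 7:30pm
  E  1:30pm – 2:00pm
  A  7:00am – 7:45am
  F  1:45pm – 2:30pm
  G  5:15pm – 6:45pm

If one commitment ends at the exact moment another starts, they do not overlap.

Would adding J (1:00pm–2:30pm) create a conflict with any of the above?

A: ends 7:45am at or before J starts 1:00pm → clear.
B: ends 10:30am at or before J starts 1:00pm → clear.
D: ends 11:15am at or before J starts 1:00pm → clear.
C: ends 12:30pm at or before J starts 1:00pm → clear.
E: starts 1:30pm before J ends 2:30pm, and ends 2:00pm after J starts 1:00pm → overlap.
F: starts 1:45pm before J ends 2:30pm, and ends 2:30pm after J starts 1:00pm → overlap.
G: starts 5:15pm at or after J ends 2:30pm → clear.
H: starts 6:00pm at or after J ends 2:30pm → clear.
I: starts 6:15pm at or after J ends 2:30pm → clear.
J overlaps E, F.

Yes — it overlaps E, F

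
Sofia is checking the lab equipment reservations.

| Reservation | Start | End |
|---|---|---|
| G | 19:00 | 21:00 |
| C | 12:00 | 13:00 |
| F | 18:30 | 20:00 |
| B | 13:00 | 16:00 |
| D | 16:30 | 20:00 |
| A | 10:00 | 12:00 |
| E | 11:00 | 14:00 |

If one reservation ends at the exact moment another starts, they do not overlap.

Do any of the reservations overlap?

Sorted by start: A, E, C, B, D, F, G.
E starts before A ends → A and E overlap.
That's a conflict, so the schedule is not conflict-free.

Yes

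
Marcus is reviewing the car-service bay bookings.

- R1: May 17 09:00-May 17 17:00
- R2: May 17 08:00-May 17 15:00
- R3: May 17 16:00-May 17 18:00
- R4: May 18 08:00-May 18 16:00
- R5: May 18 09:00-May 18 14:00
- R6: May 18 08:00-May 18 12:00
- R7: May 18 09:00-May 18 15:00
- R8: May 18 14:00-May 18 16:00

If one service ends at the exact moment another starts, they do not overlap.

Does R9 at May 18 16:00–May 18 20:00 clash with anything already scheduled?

No — it doesn't clash with anything

R2: ends May 17 15:00 at or before R9 starts May 18 16:00 → clear.
R1: ends May 17 17:00 at or before R9 starts May 18 16:00 → clear.
R3: ends May 17 18:00 at or before R9 starts May 18 16:00 → clear.
R4: ends May 18 16:00 at or before R9 starts May 18 16:00 → clear.
R6: ends May 18 12:00 at or before R9 starts May 18 16:00 → clear.
R5: ends May 18 14:00 at or before R9 starts May 18 16:00 → clear.
R7: ends May 18 15:00 at or before R9 starts May 18 16:00 → clear.
R8: ends May 18 16:00 at or before R9 starts May 18 16:00 → clear.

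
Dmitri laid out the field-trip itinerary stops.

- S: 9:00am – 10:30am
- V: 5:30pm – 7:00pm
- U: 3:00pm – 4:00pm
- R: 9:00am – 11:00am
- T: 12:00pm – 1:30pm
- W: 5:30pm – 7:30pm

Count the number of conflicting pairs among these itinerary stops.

2

Sorted by start: R, S, T, U, V, W.
S starts before R ends → R and S overlap.
T starts after R ends, so R has no further overlaps.
T starts after S ends, so S has no further overlaps.
U starts after T ends, so T has no further overlaps.
V starts after U ends, so U has no further overlaps.
W starts before V ends → V and W overlap.
Overlapping pairs: R & S, V & W — 2 in total.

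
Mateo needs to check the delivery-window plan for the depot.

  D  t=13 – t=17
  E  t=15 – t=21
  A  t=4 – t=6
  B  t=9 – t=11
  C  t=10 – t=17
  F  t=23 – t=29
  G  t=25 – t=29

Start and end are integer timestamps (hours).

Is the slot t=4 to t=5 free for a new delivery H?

A: starts t=4 before H ends t=5, and ends t=6 after H starts t=4 → overlap.
B: starts t=9 at or after H ends t=5 → clear.
C: starts t=10 at or after H ends t=5 → clear.
D: starts t=13 at or after H ends t=5 → clear.
E: starts t=15 at or after H ends t=5 → clear.
F: starts t=23 at or after H ends t=5 → clear.
G: starts t=25 at or after H ends t=5 → clear.
H overlaps A.

No — it overlaps A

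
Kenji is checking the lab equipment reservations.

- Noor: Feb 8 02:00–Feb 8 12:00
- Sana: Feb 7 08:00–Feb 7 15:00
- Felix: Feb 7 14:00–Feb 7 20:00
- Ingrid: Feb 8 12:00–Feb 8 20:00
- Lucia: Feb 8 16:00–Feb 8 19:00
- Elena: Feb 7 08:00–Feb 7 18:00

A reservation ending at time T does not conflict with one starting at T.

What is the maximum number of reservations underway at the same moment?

Sweep the timeline, counting +1 at each start and −1 at each end (ends before starts at a tie):
Feb 7 08:00 start Elena → 1
Feb 7 08:00 start Sana → 2
Feb 7 14:00 start Felix → 3
Feb 7 15:00 end Sana → 2
Feb 7 18:00 end Elena → 1
Feb 7 20:00 end Felix → 0
Feb 8 02:00 start Noor → 1
Feb 8 12:00 end Noor → 0
Feb 8 12:00 start Ingrid → 1
Feb 8 16:00 start Lucia → 2
Feb 8 19:00 end Lucia → 1
Feb 8 20:00 end Ingrid → 0
Peak is 3, at Feb 7 14:00 (Elena, Felix, Sana).

3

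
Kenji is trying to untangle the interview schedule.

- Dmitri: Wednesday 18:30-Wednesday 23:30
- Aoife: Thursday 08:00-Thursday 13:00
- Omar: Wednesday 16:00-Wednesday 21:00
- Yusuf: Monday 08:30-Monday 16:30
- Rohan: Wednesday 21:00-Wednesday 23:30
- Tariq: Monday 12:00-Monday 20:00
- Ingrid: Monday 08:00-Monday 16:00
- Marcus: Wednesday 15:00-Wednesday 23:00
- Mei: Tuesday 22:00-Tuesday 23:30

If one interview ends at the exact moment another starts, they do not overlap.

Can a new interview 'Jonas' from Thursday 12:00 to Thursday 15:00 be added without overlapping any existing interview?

No — it overlaps Aoife

Ingrid: ends Monday 16:00 at or before Jonas starts Thursday 12:00 → clear.
Yusuf: ends Monday 16:30 at or before Jonas starts Thursday 12:00 → clear.
Tariq: ends Monday 20:00 at or before Jonas starts Thursday 12:00 → clear.
Mei: ends Tuesday 23:30 at or before Jonas starts Thursday 12:00 → clear.
Marcus: ends Wednesday 23:00 at or before Jonas starts Thursday 12:00 → clear.
Omar: ends Wednesday 21:00 at or before Jonas starts Thursday 12:00 → clear.
Dmitri: ends Wednesday 23:30 at or before Jonas starts Thursday 12:00 → clear.
Rohan: ends Wednesday 23:30 at or before Jonas starts Thursday 12:00 → clear.
Aoife: starts Thursday 08:00 before Jonas ends Thursday 15:00, and ends Thursday 13:00 after Jonas starts Thursday 12:00 → overlap.
Jonas overlaps Aoife.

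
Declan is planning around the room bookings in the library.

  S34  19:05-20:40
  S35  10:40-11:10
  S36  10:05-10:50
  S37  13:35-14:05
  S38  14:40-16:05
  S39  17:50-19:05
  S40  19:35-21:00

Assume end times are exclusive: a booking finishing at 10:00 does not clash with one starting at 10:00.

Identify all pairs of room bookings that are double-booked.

Two intervals overlap when each starts before the other ends.
Sorted by start: S36, S35, S37, S38, S39, S34, S40.
S35 starts before S36 ends → S36 and S35 overlap.
S37 starts after S36 ends, so S36 has no further overlaps.
S37 starts after S35 ends, so S35 has no further overlaps.
S38 starts after S37 ends, so S37 has no further overlaps.
S39 starts after S38 ends, so S38 has no further overlaps.
S34 starts exactly when S39 ends (back-to-back, no overlap), so S39 has no further overlaps.
S40 starts before S34 ends → S34 and S40 overlap.

S34 & S40, S35 & S36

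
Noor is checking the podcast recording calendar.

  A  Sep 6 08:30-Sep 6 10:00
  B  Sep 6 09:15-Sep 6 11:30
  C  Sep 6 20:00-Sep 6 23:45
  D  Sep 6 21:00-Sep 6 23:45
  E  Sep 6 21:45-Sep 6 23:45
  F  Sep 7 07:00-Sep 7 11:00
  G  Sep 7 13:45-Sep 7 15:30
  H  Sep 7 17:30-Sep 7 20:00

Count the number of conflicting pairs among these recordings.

4

Check each pair: they overlap iff neither finishes before the other starts.
Sorted by start: A, B, C, D, E, F, G, H.
B starts before A ends → A and B overlap.
C starts after A ends; A is clear from here.
C starts after B ends; B is clear from here.
D starts before C ends → C and D overlap.
E starts before C ends → C and E overlap.
F starts after C ends; C is clear from here.
E starts before D ends → D and E overlap.
F starts after D ends; D is clear from here.
F starts after E ends; E is clear from here.
G starts after F ends; F is clear from here.
H starts after G ends.
Overlapping pairs: A & B, C & D, C & E, D & E — 4 in total.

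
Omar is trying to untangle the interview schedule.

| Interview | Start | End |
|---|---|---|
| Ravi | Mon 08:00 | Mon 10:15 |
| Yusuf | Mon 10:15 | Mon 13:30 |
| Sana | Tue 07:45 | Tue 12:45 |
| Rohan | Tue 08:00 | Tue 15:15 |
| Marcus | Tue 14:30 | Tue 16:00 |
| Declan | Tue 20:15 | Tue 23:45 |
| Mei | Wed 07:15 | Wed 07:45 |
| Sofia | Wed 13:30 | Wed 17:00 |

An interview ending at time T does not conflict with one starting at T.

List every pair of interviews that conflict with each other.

Marcus & Rohan, Rohan & Sana

Two intervals overlap when each starts before the other ends.
Sorted by start: Ravi, Yusuf, Sana, Rohan, Marcus, Declan, Mei, Sofia.
Yusuf starts exactly when Ravi ends (back-to-back, no overlap) — done with Ravi.
Sana starts after Yusuf ends — done with Yusuf.
Rohan starts before Sana ends → Sana and Rohan overlap.
Marcus starts after Sana ends — done with Sana.
Marcus starts before Rohan ends → Rohan and Marcus overlap.
Declan starts after Rohan ends — done with Rohan.
Declan starts after Marcus ends — done with Marcus.
Mei starts after Declan ends — done with Declan.
Sofia starts after Mei ends.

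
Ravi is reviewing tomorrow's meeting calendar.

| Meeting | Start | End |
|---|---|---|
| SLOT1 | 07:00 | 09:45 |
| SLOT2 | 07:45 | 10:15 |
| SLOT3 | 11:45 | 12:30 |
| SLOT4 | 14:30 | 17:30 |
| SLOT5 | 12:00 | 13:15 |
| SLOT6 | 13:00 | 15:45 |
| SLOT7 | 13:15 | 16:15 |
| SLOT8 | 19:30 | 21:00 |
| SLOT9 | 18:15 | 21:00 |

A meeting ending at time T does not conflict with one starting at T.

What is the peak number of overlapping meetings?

3

Sort all start/end points and keep a running count:
07:00 start SLOT1 → 1
07:45 start SLOT2 → 2
09:45 end SLOT1 → 1
10:15 end SLOT2 → 0
11:45 start SLOT3 → 1
12:00 start SLOT5 → 2
12:30 end SLOT3 → 1
13:00 start SLOT6 → 2
13:15 end SLOT5 → 1
13:15 start SLOT7 → 2
14:30 start SLOT4 → 3
15:45 end SLOT6 → 2
16:15 end SLOT7 → 1
17:30 end SLOT4 → 0
18:15 start SLOT9 → 1
19:30 start SLOT8 → 2
21:00 end SLOT8 → 1
21:00 end SLOT9 → 0
Peak is 3, at 14:30 (SLOT4, SLOT6, SLOT7).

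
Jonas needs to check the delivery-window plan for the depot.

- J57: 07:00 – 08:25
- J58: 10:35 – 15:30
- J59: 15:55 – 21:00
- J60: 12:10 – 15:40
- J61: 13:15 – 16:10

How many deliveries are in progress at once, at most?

Walk through starts and ends in time order (an end at T is processed before a start at T):
07:00 start J57 → 1
08:25 end J57 → 0
10:35 start J58 → 1
12:10 start J60 → 2
13:15 start J61 → 3
15:30 end J58 → 2
15:40 end J60 → 1
15:55 start J59 → 2
16:10 end J61 → 1
21:00 end J59 → 0
Peak is 3, at 13:15 (J58, J60, J61).

3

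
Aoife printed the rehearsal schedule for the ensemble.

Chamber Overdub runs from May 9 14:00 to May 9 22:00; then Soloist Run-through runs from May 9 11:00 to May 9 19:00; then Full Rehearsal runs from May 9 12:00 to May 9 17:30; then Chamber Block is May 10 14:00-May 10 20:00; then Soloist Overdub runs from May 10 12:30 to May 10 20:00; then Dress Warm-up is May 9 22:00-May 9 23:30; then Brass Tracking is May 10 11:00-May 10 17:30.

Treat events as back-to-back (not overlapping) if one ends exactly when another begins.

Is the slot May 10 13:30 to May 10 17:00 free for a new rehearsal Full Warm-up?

Soloist Run-through: ends May 9 19:00 at or before Full Warm-up starts May 10 13:30 → clear.
Full Rehearsal: ends May 9 17:30 at or before Full Warm-up starts May 10 13:30 → clear.
Chamber Overdub: ends May 9 22:00 at or before Full Warm-up starts May 10 13:30 → clear.
Dress Warm-up: ends May 9 23:30 at or before Full Warm-up starts May 10 13:30 → clear.
Brass Tracking: starts May 10 11:00 before Full Warm-up ends May 10 17:00, and ends May 10 17:30 after Full Warm-up starts May 10 13:30 → overlap.
Soloist Overdub: starts May 10 12:30 before Full Warm-up ends May 10 17:00, and ends May 10 20:00 after Full Warm-up starts May 10 13:30 → overlap.
Chamber Block: starts May 10 14:00 before Full Warm-up ends May 10 17:00, and ends May 10 20:00 after Full Warm-up starts May 10 13:30 → overlap.
Full Warm-up overlaps Chamber Block, Brass Tracking, Soloist Overdub.

No — it overlaps Brass Tracking, Chamber Block, Soloist Overdub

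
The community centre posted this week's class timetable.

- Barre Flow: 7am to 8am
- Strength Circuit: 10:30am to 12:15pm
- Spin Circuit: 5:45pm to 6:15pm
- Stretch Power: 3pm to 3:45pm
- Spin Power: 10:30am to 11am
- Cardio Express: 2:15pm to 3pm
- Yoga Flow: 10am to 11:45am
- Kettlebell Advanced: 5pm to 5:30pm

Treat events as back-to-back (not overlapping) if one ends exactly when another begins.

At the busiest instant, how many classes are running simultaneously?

3

Sort all start/end points and keep a running count:
7am start Barre Flow → 1
8am end Barre Flow → 0
10am start Yoga Flow → 1
10:30am start Spin Power → 2
10:30am start Strength Circuit → 3
11am end Spin Power → 2
11:45am end Yoga Flow → 1
12:15pm end Strength Circuit → 0
2:15pm start Cardio Express → 1
3pm end Cardio Express → 0
3pm start Stretch Power → 1
3:45pm end Stretch Power → 0
5pm start Kettlebell Advanced → 1
5:30pm end Kettlebell Advanced → 0
5:45pm start Spin Circuit → 1
6:15pm end Spin Circuit → 0
Peak is 3, at 10:30am (Spin Power, Strength Circuit, Yoga Flow).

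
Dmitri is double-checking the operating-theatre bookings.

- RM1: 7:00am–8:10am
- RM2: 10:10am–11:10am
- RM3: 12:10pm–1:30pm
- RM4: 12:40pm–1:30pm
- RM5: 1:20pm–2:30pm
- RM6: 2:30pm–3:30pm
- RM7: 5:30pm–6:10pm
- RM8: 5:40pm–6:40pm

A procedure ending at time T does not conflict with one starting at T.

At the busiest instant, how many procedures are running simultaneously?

3

Sort all start/end points and keep a running count:
7:00am start RM1 → 1
8:10am end RM1 → 0
10:10am start RM2 → 1
11:10am end RM2 → 0
12:10pm start RM3 → 1
12:40pm start RM4 → 2
1:20pm start RM5 → 3
1:30pm end RM3 → 2
1:30pm end RM4 → 1
2:30pm end RM5 → 0
2:30pm start RM6 → 1
3:30pm end RM6 → 0
5:30pm start RM7 → 1
5:40pm start RM8 → 2
6:10pm end RM7 → 1
6:40pm end RM8 → 0
Peak is 3, at 1:20pm (RM3, RM4, RM5).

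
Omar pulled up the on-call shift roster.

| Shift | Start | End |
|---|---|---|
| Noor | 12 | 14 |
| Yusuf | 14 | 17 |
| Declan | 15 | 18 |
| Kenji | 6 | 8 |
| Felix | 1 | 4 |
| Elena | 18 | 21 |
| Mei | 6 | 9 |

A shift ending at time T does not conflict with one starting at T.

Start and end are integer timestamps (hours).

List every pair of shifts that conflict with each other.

Sorted by start: Felix, Kenji, Mei, Noor, Yusuf, Declan, Elena.
Kenji starts after Felix ends; Felix is clear from here.
Mei starts before Kenji ends → Kenji and Mei overlap.
Noor starts after Kenji ends; Kenji is clear from here.
Noor starts after Mei ends; Mei is clear from here.
Yusuf starts exactly when Noor ends (back-to-back, no overlap); Noor is clear from here.
Declan starts before Yusuf ends → Yusuf and Declan overlap.
Elena starts after Yusuf ends.
Elena starts exactly when Declan ends (back-to-back, no overlap).

Declan & Yusuf, Kenji & Mei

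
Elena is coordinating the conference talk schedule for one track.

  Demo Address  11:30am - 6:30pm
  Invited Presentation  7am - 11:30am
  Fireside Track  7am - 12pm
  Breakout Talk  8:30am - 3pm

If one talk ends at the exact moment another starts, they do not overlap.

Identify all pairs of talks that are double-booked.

Check each pair: they overlap iff neither finishes before the other starts.
Sorted by start: Fireside Track, Invited Presentation, Breakout Talk, Demo Address.
Invited Presentation starts before Fireside Track ends → Fireside Track and Invited Presentation overlap.
Breakout Talk starts before Fireside Track ends → Fireside Track and Breakout Talk overlap.
Demo Address starts before Fireside Track ends → Fireside Track and Demo Address overlap.
Breakout Talk starts before Invited Presentation ends → Invited Presentation and Breakout Talk overlap.
Demo Address starts exactly when Invited Presentation ends (back-to-back, no overlap).
Demo Address starts before Breakout Talk ends → Breakout Talk and Demo Address overlap.

Breakout Talk & Demo Address, Breakout Talk & Fireside Track, Breakout Talk & Invited Presentation, Demo Address & Fireside Track, Fireside Track & Invited Presentation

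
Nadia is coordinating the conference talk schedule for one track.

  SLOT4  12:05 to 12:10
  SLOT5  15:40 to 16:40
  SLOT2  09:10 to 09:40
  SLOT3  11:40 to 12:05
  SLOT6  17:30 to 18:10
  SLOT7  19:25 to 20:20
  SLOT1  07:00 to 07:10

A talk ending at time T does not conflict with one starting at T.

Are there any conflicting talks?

No

Two intervals overlap when each starts before the other ends.
Sorted by start: SLOT1, SLOT2, SLOT3, SLOT4, SLOT5, SLOT6, SLOT7.
SLOT2 starts after SLOT1 ends; SLOT1 is clear from here.
SLOT3 starts after SLOT2 ends; SLOT2 is clear from here.
SLOT4 starts exactly when SLOT3 ends (back-to-back, no overlap); SLOT3 is clear from here.
SLOT5 starts after SLOT4 ends; SLOT4 is clear from here.
SLOT6 starts after SLOT5 ends; SLOT5 is clear from here.
SLOT7 starts after SLOT6 ends.
Every pair is clear; the schedule has no overlaps.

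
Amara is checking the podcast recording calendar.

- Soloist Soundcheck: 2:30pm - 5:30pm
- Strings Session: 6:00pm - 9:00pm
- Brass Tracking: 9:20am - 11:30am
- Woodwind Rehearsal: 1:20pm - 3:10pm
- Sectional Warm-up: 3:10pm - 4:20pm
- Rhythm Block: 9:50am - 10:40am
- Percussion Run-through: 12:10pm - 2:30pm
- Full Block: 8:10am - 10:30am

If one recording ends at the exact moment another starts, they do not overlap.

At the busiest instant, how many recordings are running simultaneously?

3

Sweep the timeline, counting +1 at each start and −1 at each end (ends before starts at a tie):
8:10am start Full Block → 1
9:20am start Brass Tracking → 2
9:50am start Rhythm Block → 3
10:30am end Full Block → 2
10:40am end Rhythm Block → 1
11:30am end Brass Tracking → 0
12:10pm start Percussion Run-through → 1
1:20pm start Woodwind Rehearsal → 2
2:30pm end Percussion Run-through → 1
2:30pm start Soloist Soundcheck → 2
3:10pm end Woodwind Rehearsal → 1
3:10pm start Sectional Warm-up → 2
4:20pm end Sectional Warm-up → 1
5:30pm end Soloist Soundcheck → 0
6:00pm start Strings Session → 1
9:00pm end Strings Session → 0
Peak is 3, at 9:50am (Brass Tracking, Full Block, Rhythm Block).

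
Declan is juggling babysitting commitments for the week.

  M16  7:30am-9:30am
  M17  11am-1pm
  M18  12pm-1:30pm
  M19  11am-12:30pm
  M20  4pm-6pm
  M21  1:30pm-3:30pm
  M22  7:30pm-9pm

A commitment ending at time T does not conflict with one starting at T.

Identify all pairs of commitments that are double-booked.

Sorted by start: M16, M17, M19, M18, M21, M20, M22.
M17 starts after M16 ends, so nothing later overlaps M16 either.
M19 starts before M17 ends → M17 and M19 overlap.
M18 starts before M17 ends → M17 and M18 overlap.
M21 starts after M17 ends, so nothing later overlaps M17 either.
M18 starts before M19 ends → M19 and M18 overlap.
M21 starts after M19 ends, so nothing later overlaps M19 either.
M21 starts exactly when M18 ends (back-to-back, no overlap), so nothing later overlaps M18 either.
M20 starts after M21 ends, so nothing later overlaps M21 either.
M22 starts after M20 ends.

M17 & M18, M17 & M19, M18 & M19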